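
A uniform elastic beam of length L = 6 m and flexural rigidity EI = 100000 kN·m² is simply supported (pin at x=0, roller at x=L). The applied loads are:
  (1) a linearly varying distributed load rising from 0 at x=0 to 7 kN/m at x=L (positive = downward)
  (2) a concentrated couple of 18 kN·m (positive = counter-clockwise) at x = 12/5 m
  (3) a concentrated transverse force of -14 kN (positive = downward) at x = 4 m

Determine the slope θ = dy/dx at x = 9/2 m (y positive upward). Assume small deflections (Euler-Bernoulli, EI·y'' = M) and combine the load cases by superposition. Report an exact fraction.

θ(9/2) = -291151/5760000000 rad

Load 1 — triangular load w₀=7 kN/m (0→w₀ over full span):
  θ_1 = -w₀(7L⁴-30L²x²+15x⁴)/(360LEI) = -7·(7·6⁴-30·6²·(9/2)²+15·(9/2)⁴)/(360·6·100000) = 27573/128000000 rad
Load 2 — applied couple M₀=18 kN·m at a=12/5 m (b=L-a=18/5):
  θ_2 = (M₀x²/(2L)-M₀(x-a)+C₁)/EI  [x>a] with C₁=M₀(3b²-L²)/(6L)=36/25 = (18·(9/2)²/(2·6)-18·((9/2)-(12/5))+(36/25))/100000 = -1197/20000000 rad
Load 3 — point force P=-14 kN at a=4 m (b=L-a=2):
  θ_3 = -Pa(2L²-6Lx+3x²+a²)/(6LEI)  [x>a] = -(-14)·4·(2·6²-6·6·(9/2)+3·(9/2)²+4²)/(6·6·100000) = -371/1800000 rad
Superposition: θ = Σ θ_i = -291151/5760000000 rad ≈ -0.000051 rad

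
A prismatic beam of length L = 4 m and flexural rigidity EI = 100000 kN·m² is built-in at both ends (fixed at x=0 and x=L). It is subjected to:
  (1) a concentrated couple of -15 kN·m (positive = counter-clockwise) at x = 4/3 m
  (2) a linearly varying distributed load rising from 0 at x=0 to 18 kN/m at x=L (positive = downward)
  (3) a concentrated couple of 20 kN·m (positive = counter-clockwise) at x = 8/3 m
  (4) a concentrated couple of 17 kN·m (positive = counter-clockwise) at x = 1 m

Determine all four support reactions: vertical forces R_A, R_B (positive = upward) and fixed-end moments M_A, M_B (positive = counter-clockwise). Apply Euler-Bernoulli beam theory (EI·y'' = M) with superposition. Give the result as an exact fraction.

R_A = 8279/480 kN, M_A = 3139/240 kN·m, R_B = 9001/480 kN, M_B = -1127/80 kN·m

Load 1 — applied couple M₀=-15 kN·m at a=4/3 m (b=L-a=8/3):
  R_A = 6M₀ab/L³ = 6·(-15)·(4/3)·(8/3)/4³ = -5 kN
  M_A = M₀b(2a-b)/L² = (-15)·(8/3)·(2·(4/3)-(8/3))/4² = 0 kN·m
  R_B = -6M₀ab/L³ = -6·(-15)·(4/3)·(8/3)/4³ = 5 kN
  M_B = M₀a(2b-a)/L² = (-15)·(4/3)·(2·(8/3)-(4/3))/4² = -5 kN·m
Load 2 — triangular load w₀=18 kN/m (0→w₀ over full span):
  R_A = 3w₀L/20 = 3·18·4/20 = 54/5 kN
  M_A = w₀L²/30 = 18·4²/30 = 48/5 kN·m
  R_B = 7w₀L/20 = 7·18·4/20 = 126/5 kN
  M_B = -w₀L²/20 = -18·4²/20 = -72/5 kN·m
Load 3 — applied couple M₀=20 kN·m at a=8/3 m (b=L-a=4/3):
  R_A = 6M₀ab/L³ = 6·20·(8/3)·(4/3)/4³ = 20/3 kN
  M_A = M₀b(2a-b)/L² = 20·(4/3)·(2·(8/3)-(4/3))/4² = 20/3 kN·m
  R_B = -6M₀ab/L³ = -6·20·(8/3)·(4/3)/4³ = -20/3 kN
  M_B = M₀a(2b-a)/L² = 20·(8/3)·(2·(4/3)-(8/3))/4² = 0 kN·m
Load 4 — applied couple M₀=17 kN·m at a=1 m (b=L-a=3):
  R_A = 6M₀ab/L³ = 6·17·1·3/4³ = 153/32 kN
  M_A = M₀b(2a-b)/L² = 17·3·(2·1-3)/4² = -51/16 kN·m
  R_B = -6M₀ab/L³ = -6·17·1·3/4³ = -153/32 kN
  M_B = M₀a(2b-a)/L² = 17·1·(2·3-1)/4² = 85/16 kN·m
Superposition: R_A = 8279/480 kN, M_A = 3139/240 kN·m, R_B = 9001/480 kN, M_B = -1127/80 kN·m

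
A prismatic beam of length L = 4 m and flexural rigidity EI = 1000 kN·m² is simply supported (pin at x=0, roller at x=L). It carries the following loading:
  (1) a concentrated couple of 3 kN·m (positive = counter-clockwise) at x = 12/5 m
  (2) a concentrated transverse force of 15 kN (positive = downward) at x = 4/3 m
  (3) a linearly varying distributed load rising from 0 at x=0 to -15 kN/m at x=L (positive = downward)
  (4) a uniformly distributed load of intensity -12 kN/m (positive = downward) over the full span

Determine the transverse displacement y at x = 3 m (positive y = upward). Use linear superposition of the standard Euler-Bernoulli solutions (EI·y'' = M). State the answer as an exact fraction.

y(3) = 773069/21600000 m

Load 1 — applied couple M₀=3 kN·m at a=12/5 m (b=L-a=8/5):
  y_1 = (M₀x³/(6L)-M₀(x-a)²/2+C₁x)/EI  [x>a] with C₁=M₀(3b²-L²)/(6L)=-26/25 = (3·3³/(6·4)-3·(3-(12/5))²/2+(-26/25)·3)/1000 = -57/200000 m
Load 2 — point force P=15 kN at a=4/3 m (b=L-a=8/3):
  y_2 = -Pa(L-x)(2Lx-a²-x²)/(6LEI)  [x>a] = -15·(4/3)·(4-3)·(2·4·3-(4/3)²-3²)/(6·4·1000) = -119/10800 m
Load 3 — triangular load w₀=-15 kN/m (0→w₀ over full span):
  y_3 = -w₀x(7L⁴-10L²x²+3x⁴)/(360LEI) = -(-15)·3·(7·4⁴-10·4²·3²+3·3⁴)/(360·4·1000) = 119/6400 m
Load 4 — uniform load w=-12 kN/m over full span:
  y_4 = -wx(L³-2Lx²+x³)/(24EI) = -(-12)·3·(4³-2·4·3²+3³)/(24·1000) = 57/2000 m
Superposition: y = Σ y_i = 773069/21600000 m ≈ 0.035790 m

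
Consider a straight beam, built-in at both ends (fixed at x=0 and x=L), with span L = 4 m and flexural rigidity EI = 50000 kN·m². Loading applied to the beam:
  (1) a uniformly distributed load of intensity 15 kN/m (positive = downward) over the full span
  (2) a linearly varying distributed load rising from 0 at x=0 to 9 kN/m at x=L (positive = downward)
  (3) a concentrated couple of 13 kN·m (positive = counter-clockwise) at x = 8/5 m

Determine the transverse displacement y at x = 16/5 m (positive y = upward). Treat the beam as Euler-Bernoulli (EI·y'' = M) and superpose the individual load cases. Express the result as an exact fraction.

y(16/5) = -4434/48828125 m

Load 1 — uniform load w=15 kN/m over full span:
  y_1 = -wx²(L-x)²/(24EI) = -15·(16/5)²·(4-(16/5))²/(24·50000) = -32/390625 m
Load 2 — triangular load w₀=9 kN/m (0→w₀ over full span):
  y_2 = -w₀x²(L-x)²(x+2L)/(120LEI) = -9·(16/5)²·(4-(16/5))²·((16/5)+2·4)/(120·4·50000) = -1344/48828125 m
Load 3 — applied couple M₀=13 kN·m at a=8/5 m (b=L-a=12/5):
  y_3 = (R_Ax³/6 - M_Ax²/2 - M₀(x-a)²/2)/EI  [x>a] with R_A=117/25, M_A=39/25 = ((117/25)·(16/5)³/6 - (39/25)·(16/5)²/2 - 13·((16/5)-(8/5))²/2)/50000 = 182/9765625 m
Superposition: y = Σ y_i = -4434/48828125 m ≈ -0.000091 m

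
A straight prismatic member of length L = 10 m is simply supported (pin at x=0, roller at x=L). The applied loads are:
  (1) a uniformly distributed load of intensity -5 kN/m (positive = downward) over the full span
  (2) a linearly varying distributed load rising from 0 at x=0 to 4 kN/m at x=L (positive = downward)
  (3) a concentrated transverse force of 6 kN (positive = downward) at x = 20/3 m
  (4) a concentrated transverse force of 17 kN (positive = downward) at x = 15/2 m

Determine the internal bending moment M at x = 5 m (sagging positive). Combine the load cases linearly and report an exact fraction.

Load 1 — uniform load w=-5 kN/m over full span:
  M_1 = wx(L-x)/2 = (-5)·5·(10-5)/2 = -125/2 kN·m
Load 2 — triangular load w₀=4 kN/m (0→w₀ over full span):
  M_2 = w₀Lx/6 - w₀x³/(6L) = 4·10·5/6 - 4·5³/(6·10) = 25 kN·m
Load 3 — point force P=6 kN at a=20/3 m (b=L-a=10/3):
  M_3 = Pbx/L  [x≤a] = 6·(10/3)·5/10 = 10 kN·m
Load 4 — point force P=17 kN at a=15/2 m (b=L-a=5/2):
  M_4 = Pbx/L  [x≤a] = 17·(5/2)·5/10 = 85/4 kN·m
Superposition: M = Σ M_i = -25/4 kN·m ≈ -6.250000 kN·m

M(5) = -25/4 kN·m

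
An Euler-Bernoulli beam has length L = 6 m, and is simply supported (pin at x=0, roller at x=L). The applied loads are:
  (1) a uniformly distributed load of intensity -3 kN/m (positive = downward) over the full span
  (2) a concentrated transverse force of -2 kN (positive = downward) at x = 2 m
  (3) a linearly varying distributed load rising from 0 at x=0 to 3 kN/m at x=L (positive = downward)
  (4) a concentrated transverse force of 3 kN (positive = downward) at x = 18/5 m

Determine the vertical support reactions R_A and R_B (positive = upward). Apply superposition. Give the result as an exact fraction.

R_A = -92/15 kN, R_B = -28/15 kN

Load 1 — uniform load w=-3 kN/m over full span:
  R_A = wL/2 = (-3)·6/2 = -9 kN
  R_B = wL/2 = (-3)·6/2 = -9 kN
Load 2 — point force P=-2 kN at a=2 m (b=L-a=4):
  R_A = Pb/L = (-2)·4/6 = -4/3 kN
  R_B = Pa/L = (-2)·2/6 = -2/3 kN
Load 3 — triangular load w₀=3 kN/m (0→w₀ over full span):
  R_A = w₀L/6 = 3·6/6 = 3 kN
  R_B = w₀L/3 = 3·6/3 = 6 kN
Load 4 — point force P=3 kN at a=18/5 m (b=L-a=12/5):
  R_A = Pb/L = 3·(12/5)/6 = 6/5 kN
  R_B = Pa/L = 3·(18/5)/6 = 9/5 kN
Superposition: R_A = -92/15 kN, R_B = -28/15 kN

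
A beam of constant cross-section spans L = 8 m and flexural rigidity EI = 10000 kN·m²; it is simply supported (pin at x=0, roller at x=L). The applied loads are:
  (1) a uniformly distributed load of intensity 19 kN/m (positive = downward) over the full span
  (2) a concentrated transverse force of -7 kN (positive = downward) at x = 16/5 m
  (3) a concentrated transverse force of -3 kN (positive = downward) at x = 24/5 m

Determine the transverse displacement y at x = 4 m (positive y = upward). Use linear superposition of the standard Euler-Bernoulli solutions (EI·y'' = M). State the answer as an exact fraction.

y(4) = -1426/15625 m

Load 1 — uniform load w=19 kN/m over full span:
  y_1 = -wx(L³-2Lx²+x³)/(24EI) = -19·4·(8³-2·8·4²+4³)/(24·10000) = -38/375 m
Load 2 — point force P=-7 kN at a=16/5 m (b=L-a=24/5):
  y_2 = -Pa(L-x)(2Lx-a²-x²)/(6LEI)  [x>a] = -(-7)·(16/5)·(8-4)·(2·8·4-(16/5)²-4²)/(6·8·10000) = 1652/234375 m
Load 3 — point force P=-3 kN at a=24/5 m (b=L-a=16/5):
  y_3 = -Pbx(L²-b²-x²)/(6LEI)  [x≤a] = -(-3)·(16/5)·4·(8²-(16/5)²-4²)/(6·8·10000) = 236/78125 m
Superposition: y = Σ y_i = -1426/15625 m ≈ -0.091264 m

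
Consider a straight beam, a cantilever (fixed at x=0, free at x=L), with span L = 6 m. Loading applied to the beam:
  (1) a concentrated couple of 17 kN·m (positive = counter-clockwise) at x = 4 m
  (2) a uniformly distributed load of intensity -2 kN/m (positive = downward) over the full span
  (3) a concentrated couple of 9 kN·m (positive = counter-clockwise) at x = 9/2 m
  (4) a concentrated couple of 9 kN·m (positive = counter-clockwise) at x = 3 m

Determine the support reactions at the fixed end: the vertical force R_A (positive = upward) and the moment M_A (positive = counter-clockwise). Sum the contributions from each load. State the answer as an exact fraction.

R_A = -12 kN, M_A = -71 kN·m

Load 1 — applied couple M₀=17 kN·m at a=4 m (b=L-a=2):
  R_A = 0 kN
  M_A = -M₀ = -17 kN·m
Load 2 — uniform load w=-2 kN/m over full span:
  R_A = wL = (-2)·6 = -12 kN
  M_A = wL²/2 = (-2)·6²/2 = -36 kN·m
Load 3 — applied couple M₀=9 kN·m at a=9/2 m (b=L-a=3/2):
  R_A = 0 kN
  M_A = -M₀ = -9 kN·m
Load 4 — applied couple M₀=9 kN·m at a=3 m (b=L-a=3):
  R_A = 0 kN
  M_A = -M₀ = -9 kN·m
Superposition: R_A = -12 kN, M_A = -71 kN·m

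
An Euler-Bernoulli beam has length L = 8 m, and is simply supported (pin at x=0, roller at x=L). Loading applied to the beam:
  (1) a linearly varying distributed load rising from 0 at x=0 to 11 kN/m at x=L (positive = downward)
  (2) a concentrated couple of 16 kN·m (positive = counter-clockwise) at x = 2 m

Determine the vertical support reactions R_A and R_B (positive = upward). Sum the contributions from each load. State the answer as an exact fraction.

Load 1 — triangular load w₀=11 kN/m (0→w₀ over full span):
  R_A = w₀L/6 = 11·8/6 = 44/3 kN
  R_B = w₀L/3 = 11·8/3 = 88/3 kN
Load 2 — applied couple M₀=16 kN·m at a=2 m (b=L-a=6):
  R_A = M₀/L = 16/8 = 2 kN
  R_B = -M₀/L = -16/8 = -2 kN
Superposition: R_A = 50/3 kN, R_B = 82/3 kN

R_A = 50/3 kN, R_B = 82/3 kN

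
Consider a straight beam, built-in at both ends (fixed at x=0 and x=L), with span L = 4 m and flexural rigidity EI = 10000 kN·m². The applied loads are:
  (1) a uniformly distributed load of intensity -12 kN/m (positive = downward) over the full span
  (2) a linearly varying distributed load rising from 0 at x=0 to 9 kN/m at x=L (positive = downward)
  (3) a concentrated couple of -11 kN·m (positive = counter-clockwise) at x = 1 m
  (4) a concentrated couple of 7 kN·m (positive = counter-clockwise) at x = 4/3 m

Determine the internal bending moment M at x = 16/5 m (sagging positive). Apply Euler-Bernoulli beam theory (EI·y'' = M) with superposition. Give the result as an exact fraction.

Load 1 — uniform load w=-12 kN/m over full span:
  M_1 = wLx/2 - wL²/12 - wx²/2 = (-12)·4·(16/5)/2 - (-12)·4²/12 - (-12)·(16/5)²/2 = 16/25 kN·m
Load 2 — triangular load w₀=9 kN/m (0→w₀ over full span):
  M_2 = 3w₀Lx/20 - w₀L²/30 - w₀x³/(6L) = 3·9·4·(16/5)/20 - 9·4²/30 - 9·(16/5)³/(6·4) = 24/125 kN·m
Load 3 — applied couple M₀=-11 kN·m at a=1 m (b=L-a=3):
  M_3 = R_Ax - M_A - M₀  [x>a] with R_A=-99/32, M_A=33/16 = (-99/32)·(16/5) - (33/16) - (-11) = -77/80 kN·m
Load 4 — applied couple M₀=7 kN·m at a=4/3 m (b=L-a=8/3):
  M_4 = R_Ax - M_A - M₀  [x>a] with R_A=7/3, M_A=0 = (7/3)·(16/5) - 0 - 7 = 7/15 kN·m
Superposition: M = Σ M_i = 2017/6000 kN·m ≈ 0.336167 kN·m

M(16/5) = 2017/6000 kN·m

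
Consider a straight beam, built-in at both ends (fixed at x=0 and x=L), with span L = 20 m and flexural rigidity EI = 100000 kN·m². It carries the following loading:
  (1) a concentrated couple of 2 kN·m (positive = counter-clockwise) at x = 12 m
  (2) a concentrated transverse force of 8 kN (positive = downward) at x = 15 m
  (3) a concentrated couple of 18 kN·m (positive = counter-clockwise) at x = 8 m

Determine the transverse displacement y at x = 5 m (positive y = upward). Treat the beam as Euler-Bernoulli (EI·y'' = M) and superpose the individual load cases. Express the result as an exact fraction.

Load 1 — applied couple M₀=2 kN·m at a=12 m (b=L-a=8):
  y_1 = (R_Ax³/6 - M_Ax²/2)/EI  [x≤a] with R_A=18/125, M_A=16/25 = ((18/125)·5³/6 - (16/25)·5²/2)/100000 = -1/20000 m
Load 2 — point force P=8 kN at a=15 m (b=L-a=5):
  y_2 = -Pb²x²(3aL-(3a+b)x)/(6L³EI)  [x≤a] = -8·5²·5²·(3·15·20-(3·15+5)·5)/(6·20³·100000) = -13/19200 m
Load 3 — applied couple M₀=18 kN·m at a=8 m (b=L-a=12):
  y_3 = (R_Ax³/6 - M_Ax²/2)/EI  [x≤a] with R_A=162/125, M_A=54/25 = ((162/125)·5³/6 - (54/25)·5²/2)/100000 = 0 m
Superposition: y = Σ y_i = -349/480000 m ≈ -0.000727 m

y(5) = -349/480000 m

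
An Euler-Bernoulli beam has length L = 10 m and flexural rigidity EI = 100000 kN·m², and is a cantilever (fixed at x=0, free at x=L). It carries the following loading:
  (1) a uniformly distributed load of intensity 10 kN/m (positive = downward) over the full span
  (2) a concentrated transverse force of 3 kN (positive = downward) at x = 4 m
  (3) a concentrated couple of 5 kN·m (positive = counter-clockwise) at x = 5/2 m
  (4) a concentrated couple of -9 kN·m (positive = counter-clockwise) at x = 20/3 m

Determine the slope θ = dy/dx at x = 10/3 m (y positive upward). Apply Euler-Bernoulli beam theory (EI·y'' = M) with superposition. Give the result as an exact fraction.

θ(10/3) = -39323/3240000 rad

Load 1 — uniform load w=10 kN/m over full span:
  θ_1 = -wx(x²-3Lx+3L²)/(6EI) = -10·(10/3)·((10/3)²-3·10·(10/3)+3·10²)/(6·100000) = -19/1620 rad
Load 2 — point force P=3 kN at a=4 m (b=L-a=6):
  θ_2 = -Px(2a-x)/(2EI)  [x≤a] = -3·(10/3)·(2·4-(10/3))/(2·100000) = -7/30000 rad
Load 3 — applied couple M₀=5 kN·m at a=5/2 m (b=L-a=15/2):
  θ_3 = M₀a/EI  [x>a] = 5·(5/2)/100000 = 1/8000 rad
Load 4 — applied couple M₀=-9 kN·m at a=20/3 m (b=L-a=10/3):
  θ_4 = M₀x/EI  [x≤a] = (-9)·(10/3)/100000 = -3/10000 rad
Superposition: θ = Σ θ_i = -39323/3240000 rad ≈ -0.012137 rad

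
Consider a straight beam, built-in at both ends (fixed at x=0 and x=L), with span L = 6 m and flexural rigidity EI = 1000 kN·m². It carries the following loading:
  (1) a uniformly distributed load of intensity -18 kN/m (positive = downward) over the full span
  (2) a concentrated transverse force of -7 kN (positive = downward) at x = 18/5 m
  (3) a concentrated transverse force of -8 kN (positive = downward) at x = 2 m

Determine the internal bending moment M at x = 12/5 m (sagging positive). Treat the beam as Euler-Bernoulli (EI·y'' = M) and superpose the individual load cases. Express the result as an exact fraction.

M(12/5) = -166234/5625 kN·m

Load 1 — uniform load w=-18 kN/m over full span:
  M_1 = wLx/2 - wL²/12 - wx²/2 = (-18)·6·(12/5)/2 - (-18)·6²/12 - (-18)·(12/5)²/2 = -594/25 kN·m
Load 2 — point force P=-7 kN at a=18/5 m (b=L-a=12/5):
  M_2 = Pb²(3a+b)x/L³ - Pab²/L²  [x≤a] = (-7)·(12/5)²·(3·(18/5)+(12/5))·(12/5)/6³ - (-7)·(18/5)·(12/5)²/6² = -1176/625 kN·m
Load 3 — point force P=-8 kN at a=2 m (b=L-a=4):
  M_3 = Pa²(a+3b)(L-x)/L³ - Pa²b/L²  [x>a] = (-8)·2²·(2+3·4)·(6-(12/5))/6³ - (-8)·2²·4/6² = -176/45 kN·m
Superposition: M = Σ M_i = -166234/5625 kN·m ≈ -29.552711 kN·m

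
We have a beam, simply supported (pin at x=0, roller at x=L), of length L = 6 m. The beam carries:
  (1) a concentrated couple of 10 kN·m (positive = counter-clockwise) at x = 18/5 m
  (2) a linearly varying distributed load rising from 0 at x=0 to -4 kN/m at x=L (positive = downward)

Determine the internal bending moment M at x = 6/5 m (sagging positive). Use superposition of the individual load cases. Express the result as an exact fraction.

Load 1 — applied couple M₀=10 kN·m at a=18/5 m (b=L-a=12/5):
  M_1 = M₀x/L  [x≤a] = 10·(6/5)/6 = 2 kN·m
Load 2 — triangular load w₀=-4 kN/m (0→w₀ over full span):
  M_2 = w₀Lx/6 - w₀x³/(6L) = (-4)·6·(6/5)/6 - (-4)·(6/5)³/(6·6) = -576/125 kN·m
Superposition: M = Σ M_i = -326/125 kN·m ≈ -2.608000 kN·m

M(6/5) = -326/125 kN·m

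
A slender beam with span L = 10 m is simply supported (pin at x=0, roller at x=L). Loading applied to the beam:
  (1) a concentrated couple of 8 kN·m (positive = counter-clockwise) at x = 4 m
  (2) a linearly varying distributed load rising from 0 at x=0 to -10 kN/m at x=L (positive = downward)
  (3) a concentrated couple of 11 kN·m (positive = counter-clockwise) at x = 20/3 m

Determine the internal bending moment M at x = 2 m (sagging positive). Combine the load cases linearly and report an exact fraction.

Load 1 — applied couple M₀=8 kN·m at a=4 m (b=L-a=6):
  M_1 = M₀x/L  [x≤a] = 8·2/10 = 8/5 kN·m
Load 2 — triangular load w₀=-10 kN/m (0→w₀ over full span):
  M_2 = w₀Lx/6 - w₀x³/(6L) = (-10)·10·2/6 - (-10)·2³/(6·10) = -32 kN·m
Load 3 — applied couple M₀=11 kN·m at a=20/3 m (b=L-a=10/3):
  M_3 = M₀x/L  [x≤a] = 11·2/10 = 11/5 kN·m
Superposition: M = Σ M_i = -141/5 kN·m ≈ -28.200000 kN·m

M(2) = -141/5 kN·m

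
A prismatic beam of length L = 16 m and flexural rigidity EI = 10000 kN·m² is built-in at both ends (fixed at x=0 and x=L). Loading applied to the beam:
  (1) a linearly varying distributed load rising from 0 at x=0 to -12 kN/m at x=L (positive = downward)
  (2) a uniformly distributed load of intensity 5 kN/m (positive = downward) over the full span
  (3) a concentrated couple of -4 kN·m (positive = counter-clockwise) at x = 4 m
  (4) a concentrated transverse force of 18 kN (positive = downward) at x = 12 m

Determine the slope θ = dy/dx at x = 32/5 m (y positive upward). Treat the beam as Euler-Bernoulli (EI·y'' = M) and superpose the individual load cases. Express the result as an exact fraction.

θ(32/5) = 491/781250 rad

Load 1 — triangular load w₀=-12 kN/m (0→w₀ over full span):
  θ_1 = -w₀(2x(L-x)(L-2x)(x+2L)+x²(L-x)²)/(120LEI) = -(-12)·(2·(32/5)·(16-(32/5))·(16-2·(32/5))·((32/5)+2·16)+(32/5)²·(16-(32/5))²)/(120·16·10000) = 4608/390625 rad
Load 2 — uniform load w=5 kN/m over full span:
  θ_2 = -wx(L-x)(L-2x)/(12EI) = -5·(32/5)·(16-(32/5))·(16-2·(32/5))/(12·10000) = -128/15625 rad
Load 3 — applied couple M₀=-4 kN·m at a=4 m (b=L-a=12):
  θ_3 = (R_Ax²/2 - M_Ax - M₀(x-a))/EI  [x>a] with R_A=-9/32, M_A=3/4 = ((-9/32)·(32/5)²/2 - (3/4)·(32/5) - (-4)·((32/5)-4))/10000 = -3/31250 rad
Load 4 — point force P=18 kN at a=12 m (b=L-a=4):
  θ_4 = -Pb²x(2aL-(3a+b)x)/(2L³EI)  [x≤a] = -18·4²·(32/5)·(2·12·16-(3·12+4)·(32/5))/(2·16³·10000) = -9/3125 rad
Superposition: θ = Σ θ_i = 491/781250 rad ≈ 0.000628 rad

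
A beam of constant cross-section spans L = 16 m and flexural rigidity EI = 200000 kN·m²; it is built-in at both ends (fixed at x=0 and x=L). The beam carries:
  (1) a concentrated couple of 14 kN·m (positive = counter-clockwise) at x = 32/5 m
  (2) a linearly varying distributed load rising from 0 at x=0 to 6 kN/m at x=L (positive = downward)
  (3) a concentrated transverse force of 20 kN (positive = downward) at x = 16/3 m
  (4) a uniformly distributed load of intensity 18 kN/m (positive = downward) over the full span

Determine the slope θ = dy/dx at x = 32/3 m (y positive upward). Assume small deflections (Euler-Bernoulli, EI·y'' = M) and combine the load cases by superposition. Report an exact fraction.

Load 1 — applied couple M₀=14 kN·m at a=32/5 m (b=L-a=48/5):
  θ_1 = (R_Ax²/2 - M_Ax - M₀(x-a))/EI  [x>a] with R_A=63/50, M_A=42/25 = ((63/50)·(32/3)²/2 - (42/25)·(32/3) - 14·((32/3)-(32/5)))/200000 = -7/234375 rad
Load 2 — triangular load w₀=6 kN/m (0→w₀ over full span):
  θ_2 = -w₀(2x(L-x)(L-2x)(x+2L)+x²(L-x)²)/(120LEI) = -6·(2·(32/3)·(16-(32/3))·(16-2·(32/3))·((32/3)+2·16)+(32/3)²·(16-(32/3))²)/(120·16·200000) = 448/1265625 rad
Load 3 — point force P=20 kN at a=16/3 m (b=L-a=32/3):
  θ_3 = Pa²(L-x)(2bL-(3b+a)(L-x))/(2L³EI)  [x>a] = 20·(16/3)²·(16-(32/3))·(2·(32/3)·16-(3·(32/3)+(16/3))·(16-(32/3)))/(2·16³·200000) = 8/30375 rad
Load 4 — uniform load w=18 kN/m over full span:
  θ_4 = -wx(L-x)(L-2x)/(12EI) = -18·(32/3)·(16-(32/3))·(16-2·(32/3))/(12·200000) = 64/28125 rad
Superposition: θ = Σ θ_i = 54353/18984375 rad ≈ 0.002863 rad

θ(32/3) = 54353/18984375 rad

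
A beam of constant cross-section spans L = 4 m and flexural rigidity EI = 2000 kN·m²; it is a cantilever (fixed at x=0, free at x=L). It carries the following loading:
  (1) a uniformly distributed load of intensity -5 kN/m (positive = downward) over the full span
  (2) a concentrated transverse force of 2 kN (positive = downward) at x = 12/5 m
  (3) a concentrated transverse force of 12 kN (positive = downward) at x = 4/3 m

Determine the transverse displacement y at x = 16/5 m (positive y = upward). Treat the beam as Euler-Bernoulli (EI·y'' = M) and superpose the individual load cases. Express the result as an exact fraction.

y(16/5) = 15652/421875 m

Load 1 — uniform load w=-5 kN/m over full span:
  y_1 = -wx²(x²-4Lx+6L²)/(24EI) = -(-5)·(16/5)²·((16/5)²-4·4·(16/5)+6·4²)/(24·2000) = 2752/46875 m
Load 2 — point force P=2 kN at a=12/5 m (b=L-a=8/5):
  y_2 = -Pa²(3x-a)/(6EI)  [x>a] = -2·(12/5)²·(3·(16/5)-(12/5))/(6·2000) = -108/15625 m
Load 3 — point force P=12 kN at a=4/3 m (b=L-a=8/3):
  y_3 = -Pa²(3x-a)/(6EI)  [x>a] = -12·(4/3)²·(3·(16/5)-(4/3))/(6·2000) = -248/16875 m
Superposition: y = Σ y_i = 15652/421875 m ≈ 0.037101 m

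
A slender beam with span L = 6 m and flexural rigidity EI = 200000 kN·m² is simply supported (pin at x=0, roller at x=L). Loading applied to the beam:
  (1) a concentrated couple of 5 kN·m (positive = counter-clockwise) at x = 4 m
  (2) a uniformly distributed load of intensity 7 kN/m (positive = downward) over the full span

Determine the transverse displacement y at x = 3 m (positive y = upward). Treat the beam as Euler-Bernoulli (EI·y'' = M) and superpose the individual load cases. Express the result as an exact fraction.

Load 1 — applied couple M₀=5 kN·m at a=4 m (b=L-a=2):
  y_1 = (M₀x³/(6L)+C₁x)/EI  [x≤a] with C₁=M₀(3b²-L²)/(6L)=-10/3 = (5·3³/(6·6)+(-10/3)·3)/200000 = -1/32000 m
Load 2 — uniform load w=7 kN/m over full span:
  y_2 = -wx(L³-2Lx²+x³)/(24EI) = -7·3·(6³-2·6·3²+3³)/(24·200000) = -189/320000 m
Superposition: y = Σ y_i = -199/320000 m ≈ -0.000622 m

y(3) = -199/320000 m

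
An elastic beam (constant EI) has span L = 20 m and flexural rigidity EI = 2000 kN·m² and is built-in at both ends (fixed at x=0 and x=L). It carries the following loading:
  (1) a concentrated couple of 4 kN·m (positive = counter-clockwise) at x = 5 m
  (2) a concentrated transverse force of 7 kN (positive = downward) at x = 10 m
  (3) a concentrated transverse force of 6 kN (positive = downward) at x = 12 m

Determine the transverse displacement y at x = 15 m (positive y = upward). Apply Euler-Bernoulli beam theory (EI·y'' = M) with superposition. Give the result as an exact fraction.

Load 1 — applied couple M₀=4 kN·m at a=5 m (b=L-a=15):
  y_1 = (R_Ax³/6 - M_Ax²/2 - M₀(x-a)²/2)/EI  [x>a] with R_A=9/40, M_A=-3/4 = ((9/40)·15³/6 - (-3/4)·15²/2 - 4·(15-5)²/2)/2000 = 7/1280 m
Load 2 — point force P=7 kN at a=10 m (b=L-a=10):
  y_2 = -Pa²(L-x)²(3bL-(3b+a)(L-x))/(6L³EI)  [x>a] = -7·10²·(20-15)²·(3·10·20-(3·10+10)·(20-15))/(6·20³·2000) = -7/96 m
Load 3 — point force P=6 kN at a=12 m (b=L-a=8):
  y_3 = -Pa²(L-x)²(3bL-(3b+a)(L-x))/(6L³EI)  [x>a] = -6·12²·(20-15)²·(3·8·20-(3·8+12)·(20-15))/(6·20³·2000) = -27/400 m
Superposition: y = Σ y_i = -2591/19200 m ≈ -0.134948 m

y(15) = -2591/19200 m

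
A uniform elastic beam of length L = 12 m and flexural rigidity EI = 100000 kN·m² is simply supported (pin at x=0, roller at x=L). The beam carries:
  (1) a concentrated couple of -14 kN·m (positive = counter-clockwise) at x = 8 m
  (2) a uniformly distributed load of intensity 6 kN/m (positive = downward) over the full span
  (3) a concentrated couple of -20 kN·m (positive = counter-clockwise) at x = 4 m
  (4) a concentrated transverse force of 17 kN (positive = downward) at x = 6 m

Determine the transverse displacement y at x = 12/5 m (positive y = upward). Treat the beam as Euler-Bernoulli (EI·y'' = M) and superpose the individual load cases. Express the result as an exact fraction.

Load 1 — applied couple M₀=-14 kN·m at a=8 m (b=L-a=4):
  y_1 = (M₀x³/(6L)+C₁x)/EI  [x≤a] with C₁=M₀(3b²-L²)/(6L)=56/3 = ((-14)·(12/5)³/(6·12)+(56/3)·(12/5))/100000 = 329/781250 m
Load 2 — uniform load w=6 kN/m over full span:
  y_2 = -wx(L³-2Lx²+x³)/(24EI) = -6·(12/5)·(12³-2·12·(12/5)²+(12/5)³)/(24·100000) = -18792/1953125 m
Load 3 — applied couple M₀=-20 kN·m at a=4 m (b=L-a=8):
  y_3 = (M₀x³/(6L)+C₁x)/EI  [x≤a] with C₁=M₀(3b²-L²)/(6L)=-40/3 = ((-20)·(12/5)³/(6·12)+(-40/3)·(12/5))/100000 = -28/78125 m
Load 4 — point force P=17 kN at a=6 m (b=L-a=6):
  y_4 = -Pbx(L²-b²-x²)/(6LEI)  [x≤a] = -17·6·(12/5)·(12²-6²-(12/5)²)/(6·12·100000) = -10863/3125000 m
Superposition: y = Σ y_i = -203671/15625000 m ≈ -0.013035 m

y(12/5) = -203671/15625000 m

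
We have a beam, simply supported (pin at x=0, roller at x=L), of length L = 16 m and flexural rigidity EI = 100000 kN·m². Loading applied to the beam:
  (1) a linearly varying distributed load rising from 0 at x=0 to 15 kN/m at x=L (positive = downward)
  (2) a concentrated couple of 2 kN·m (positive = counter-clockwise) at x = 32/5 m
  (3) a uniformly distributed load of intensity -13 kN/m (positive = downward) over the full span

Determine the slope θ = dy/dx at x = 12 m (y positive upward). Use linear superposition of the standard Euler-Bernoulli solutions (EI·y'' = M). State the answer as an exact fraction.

θ(12) = -48883/7500000 rad

Load 1 — triangular load w₀=15 kN/m (0→w₀ over full span):
  θ_1 = -w₀(7L⁴-30L²x²+15x⁴)/(360LEI) = -15·(7·16⁴-30·16²·12²+15·12⁴)/(360·16·100000) = 1313/150000 rad
Load 2 — applied couple M₀=2 kN·m at a=32/5 m (b=L-a=48/5):
  θ_2 = (M₀x²/(2L)-M₀(x-a)+C₁)/EI  [x>a] with C₁=M₀(3b²-L²)/(6L)=32/75 = (2·12²/(2·16)-2·(12-(32/5))+(32/75))/100000 = -133/7500000 rad
Load 3 — uniform load w=-13 kN/m over full span:
  θ_3 = -w(L³-6Lx²+4x³)/(24EI) = -(-13)·(16³-6·16·12²+4·12³)/(24·100000) = -143/9375 rad
Superposition: θ = Σ θ_i = -48883/7500000 rad ≈ -0.006518 rad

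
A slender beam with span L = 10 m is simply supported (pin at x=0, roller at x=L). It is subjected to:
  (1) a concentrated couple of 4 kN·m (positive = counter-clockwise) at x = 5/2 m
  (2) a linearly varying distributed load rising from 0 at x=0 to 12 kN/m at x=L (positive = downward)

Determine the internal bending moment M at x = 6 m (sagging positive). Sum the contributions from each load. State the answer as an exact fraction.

Load 1 — applied couple M₀=4 kN·m at a=5/2 m (b=L-a=15/2):
  M_1 = M₀x/L - M₀  [x>a] = 4·6/10 - 4 = -8/5 kN·m
Load 2 — triangular load w₀=12 kN/m (0→w₀ over full span):
  M_2 = w₀Lx/6 - w₀x³/(6L) = 12·10·6/6 - 12·6³/(6·10) = 384/5 kN·m
Superposition: M = Σ M_i = 376/5 kN·m ≈ 75.200000 kN·m

M(6) = 376/5 kN·m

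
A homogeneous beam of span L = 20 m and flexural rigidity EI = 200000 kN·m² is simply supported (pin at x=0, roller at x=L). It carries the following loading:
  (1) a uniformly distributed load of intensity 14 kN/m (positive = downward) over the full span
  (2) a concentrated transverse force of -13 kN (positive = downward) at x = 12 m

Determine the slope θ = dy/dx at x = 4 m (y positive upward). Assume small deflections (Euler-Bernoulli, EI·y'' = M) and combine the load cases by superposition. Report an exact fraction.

θ(4) = -1077/62500 rad

Load 1 — uniform load w=14 kN/m over full span:
  θ_1 = -w(L³-6Lx²+4x³)/(24EI) = -14·(20³-6·20·4²+4·4³)/(24·200000) = -231/12500 rad
Load 2 — point force P=-13 kN at a=12 m (b=L-a=8):
  θ_2 = -Pb(L²-b²-3x²)/(6LEI)  [x≤a] = -(-13)·8·(20²-8²-3·4²)/(6·20·200000) = 39/31250 rad
Superposition: θ = Σ θ_i = -1077/62500 rad ≈ -0.017232 rad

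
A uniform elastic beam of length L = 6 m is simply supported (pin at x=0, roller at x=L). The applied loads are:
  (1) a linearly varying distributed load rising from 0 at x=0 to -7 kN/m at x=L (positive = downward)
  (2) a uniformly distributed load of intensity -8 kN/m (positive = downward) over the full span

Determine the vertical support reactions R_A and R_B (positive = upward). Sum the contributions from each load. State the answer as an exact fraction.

Load 1 — triangular load w₀=-7 kN/m (0→w₀ over full span):
  R_A = w₀L/6 = (-7)·6/6 = -7 kN
  R_B = w₀L/3 = (-7)·6/3 = -14 kN
Load 2 — uniform load w=-8 kN/m over full span:
  R_A = wL/2 = (-8)·6/2 = -24 kN
  R_B = wL/2 = (-8)·6/2 = -24 kN
Superposition: R_A = -31 kN, R_B = -38 kN

R_A = -31 kN, R_B = -38 kN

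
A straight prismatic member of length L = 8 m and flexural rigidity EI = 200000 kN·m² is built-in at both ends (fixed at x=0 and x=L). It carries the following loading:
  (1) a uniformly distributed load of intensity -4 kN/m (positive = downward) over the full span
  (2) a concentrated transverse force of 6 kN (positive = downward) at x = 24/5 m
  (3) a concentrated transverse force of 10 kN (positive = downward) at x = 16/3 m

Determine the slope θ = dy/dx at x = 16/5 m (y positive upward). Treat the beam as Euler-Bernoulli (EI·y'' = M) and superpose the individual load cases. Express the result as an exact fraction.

Load 1 — uniform load w=-4 kN/m over full span:
  θ_1 = -wx(L-x)(L-2x)/(12EI) = -(-4)·(16/5)·(8-(16/5))·(8-2·(16/5))/(12·200000) = 16/390625 rad
Load 2 — point force P=6 kN at a=24/5 m (b=L-a=16/5):
  θ_2 = -Pb²x(2aL-(3a+b)x)/(2L³EI)  [x≤a] = -6·(16/5)²·(16/5)·(2·(24/5)·8-(3·(24/5)+(16/5))·(16/5))/(2·8³·200000) = -192/9765625 rad
Load 3 — point force P=10 kN at a=16/3 m (b=L-a=8/3):
  θ_3 = -Pb²x(2aL-(3a+b)x)/(2L³EI)  [x≤a] = -10·(8/3)²·(16/5)·(2·(16/3)·8-(3·(16/3)+(8/3))·(16/5))/(2·8³·200000) = -4/140625 rad
Superposition: θ = Σ θ_i = -628/87890625 rad ≈ -0.000007 rad

θ(16/5) = -628/87890625 rad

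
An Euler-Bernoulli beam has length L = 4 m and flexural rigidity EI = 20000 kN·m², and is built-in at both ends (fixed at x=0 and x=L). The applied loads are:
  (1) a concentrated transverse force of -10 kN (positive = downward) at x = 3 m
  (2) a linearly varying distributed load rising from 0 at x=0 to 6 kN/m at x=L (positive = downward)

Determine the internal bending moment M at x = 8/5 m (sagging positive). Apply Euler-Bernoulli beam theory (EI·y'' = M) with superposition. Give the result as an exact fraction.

M(8/5) = 911/1000 kN·m

Load 1 — point force P=-10 kN at a=3 m (b=L-a=1):
  M_1 = Pb²(3a+b)x/L³ - Pab²/L²  [x≤a] = (-10)·1²·(3·3+1)·(8/5)/4³ - (-10)·3·1²/4² = -5/8 kN·m
Load 2 — triangular load w₀=6 kN/m (0→w₀ over full span):
  M_2 = 3w₀Lx/20 - w₀L²/30 - w₀x³/(6L) = 3·6·4·(8/5)/20 - 6·4²/30 - 6·(8/5)³/(6·4) = 192/125 kN·m
Superposition: M = Σ M_i = 911/1000 kN·m ≈ 0.911000 kN·m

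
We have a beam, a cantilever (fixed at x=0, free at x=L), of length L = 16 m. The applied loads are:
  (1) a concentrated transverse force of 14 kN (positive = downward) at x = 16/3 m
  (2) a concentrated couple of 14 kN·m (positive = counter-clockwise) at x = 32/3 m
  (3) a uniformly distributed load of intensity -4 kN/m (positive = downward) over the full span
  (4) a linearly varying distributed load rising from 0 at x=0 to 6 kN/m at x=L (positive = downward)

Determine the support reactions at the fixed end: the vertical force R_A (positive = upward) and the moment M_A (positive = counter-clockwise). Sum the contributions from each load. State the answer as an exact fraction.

R_A = -2 kN, M_A = 182/3 kN·m

Load 1 — point force P=14 kN at a=16/3 m (b=L-a=32/3):
  R_A = P = 14 kN
  M_A = Pa = 14·(16/3) = 224/3 kN·m
Load 2 — applied couple M₀=14 kN·m at a=32/3 m (b=L-a=16/3):
  R_A = 0 kN
  M_A = -M₀ = -14 kN·m
Load 3 — uniform load w=-4 kN/m over full span:
  R_A = wL = (-4)·16 = -64 kN
  M_A = wL²/2 = (-4)·16²/2 = -512 kN·m
Load 4 — triangular load w₀=6 kN/m (0→w₀ over full span):
  R_A = w₀L/2 = 6·16/2 = 48 kN
  M_A = w₀L²/3 = 6·16²/3 = 512 kN·m
Superposition: R_A = -2 kN, M_A = 182/3 kN·m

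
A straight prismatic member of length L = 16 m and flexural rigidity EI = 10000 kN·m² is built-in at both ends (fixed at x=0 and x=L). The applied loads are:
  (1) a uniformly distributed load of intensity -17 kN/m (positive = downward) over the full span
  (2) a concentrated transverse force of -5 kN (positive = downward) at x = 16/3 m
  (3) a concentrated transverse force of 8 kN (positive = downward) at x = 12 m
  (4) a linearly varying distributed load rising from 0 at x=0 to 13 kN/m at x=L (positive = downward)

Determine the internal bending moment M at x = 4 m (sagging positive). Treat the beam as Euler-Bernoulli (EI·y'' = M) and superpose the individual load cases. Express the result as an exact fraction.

Load 1 — uniform load w=-17 kN/m over full span:
  M_1 = wLx/2 - wL²/12 - wx²/2 = (-17)·16·4/2 - (-17)·16²/12 - (-17)·4²/2 = -136/3 kN·m
Load 2 — point force P=-5 kN at a=16/3 m (b=L-a=32/3):
  M_2 = Pb²(3a+b)x/L³ - Pab²/L²  [x≤a] = (-5)·(32/3)²·(3·(16/3)+(32/3))·4/16³ - (-5)·(16/3)·(32/3)²/16² = -80/27 kN·m
Load 3 — point force P=8 kN at a=12 m (b=L-a=4):
  M_3 = Pb²(3a+b)x/L³ - Pab²/L²  [x≤a] = 8·4²·(3·12+4)·4/16³ - 8·12·4²/16² = -1 kN·m
Load 4 — triangular load w₀=13 kN/m (0→w₀ over full span):
  M_4 = 3w₀Lx/20 - w₀L²/30 - w₀x³/(6L) = 3·13·16·4/20 - 13·16²/30 - 13·4³/(6·16) = 26/5 kN·m
Superposition: M = Σ M_i = -5953/135 kN·m ≈ -44.096296 kN·m

M(4) = -5953/135 kN·m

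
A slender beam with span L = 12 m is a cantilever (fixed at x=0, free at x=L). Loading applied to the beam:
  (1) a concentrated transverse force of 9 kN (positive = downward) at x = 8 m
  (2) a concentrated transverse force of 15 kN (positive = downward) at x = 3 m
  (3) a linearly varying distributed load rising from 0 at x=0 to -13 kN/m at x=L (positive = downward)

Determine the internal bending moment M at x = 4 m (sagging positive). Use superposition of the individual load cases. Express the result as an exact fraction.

Load 1 — point force P=9 kN at a=8 m (b=L-a=4):
  M_1 = -P(a-x)  [x≤a] = -9·(8-4) = -36 kN·m
Load 2 — point force P=15 kN at a=3 m (b=L-a=9):
  M_2 = 0  [x>a] = 0 kN·m
Load 3 — triangular load w₀=-13 kN/m (0→w₀ over full span):
  M_3 = w₀Lx/2 - w₀L²/3 - w₀x³/(6L) = (-13)·12·4/2 - (-13)·12²/3 - (-13)·4³/(6·12) = 2912/9 kN·m
Superposition: M = Σ M_i = 2588/9 kN·m ≈ 287.555556 kN·m

M(4) = 2588/9 kN·m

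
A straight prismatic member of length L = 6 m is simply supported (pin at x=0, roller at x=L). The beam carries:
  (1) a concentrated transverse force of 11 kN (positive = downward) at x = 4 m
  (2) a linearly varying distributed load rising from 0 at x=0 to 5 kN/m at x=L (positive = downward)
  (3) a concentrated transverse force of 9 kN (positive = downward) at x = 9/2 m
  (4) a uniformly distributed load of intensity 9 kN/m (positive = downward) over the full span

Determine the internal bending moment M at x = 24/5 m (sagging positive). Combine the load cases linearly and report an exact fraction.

Load 1 — point force P=11 kN at a=4 m (b=L-a=2):
  M_1 = Pa(L-x)/L  [x>a] = 11·4·(6-(24/5))/6 = 44/5 kN·m
Load 2 — triangular load w₀=5 kN/m (0→w₀ over full span):
  M_2 = w₀Lx/6 - w₀x³/(6L) = 5·6·(24/5)/6 - 5·(24/5)³/(6·6) = 216/25 kN·m
Load 3 — point force P=9 kN at a=9/2 m (b=L-a=3/2):
  M_3 = Pa(L-x)/L  [x>a] = 9·(9/2)·(6-(24/5))/6 = 81/10 kN·m
Load 4 — uniform load w=9 kN/m over full span:
  M_4 = wx(L-x)/2 = 9·(24/5)·(6-(24/5))/2 = 648/25 kN·m
Superposition: M = Σ M_i = 2573/50 kN·m ≈ 51.460000 kN·m

M(24/5) = 2573/50 kN·m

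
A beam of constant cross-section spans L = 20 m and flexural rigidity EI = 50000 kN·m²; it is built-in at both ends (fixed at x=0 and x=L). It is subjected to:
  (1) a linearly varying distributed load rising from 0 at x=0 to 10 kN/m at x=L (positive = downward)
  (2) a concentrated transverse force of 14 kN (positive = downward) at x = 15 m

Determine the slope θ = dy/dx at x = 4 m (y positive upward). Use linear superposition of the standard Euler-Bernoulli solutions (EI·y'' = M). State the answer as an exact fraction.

Load 1 — triangular load w₀=10 kN/m (0→w₀ over full span):
  θ_1 = -w₀(2x(L-x)(L-2x)(x+2L)+x²(L-x)²)/(120LEI) = -10·(2·4·(20-4)·(20-2·4)·(4+2·20)+4²·(20-4)²)/(120·20·50000) = -56/9375 rad
Load 2 — point force P=14 kN at a=15 m (b=L-a=5):
  θ_2 = -Pb²x(2aL-(3a+b)x)/(2L³EI)  [x≤a] = -14·5²·4·(2·15·20-(3·15+5)·4)/(2·20³·50000) = -7/10000 rad
Superposition: θ = Σ θ_i = -1001/150000 rad ≈ -0.006673 rad

θ(4) = -1001/150000 rad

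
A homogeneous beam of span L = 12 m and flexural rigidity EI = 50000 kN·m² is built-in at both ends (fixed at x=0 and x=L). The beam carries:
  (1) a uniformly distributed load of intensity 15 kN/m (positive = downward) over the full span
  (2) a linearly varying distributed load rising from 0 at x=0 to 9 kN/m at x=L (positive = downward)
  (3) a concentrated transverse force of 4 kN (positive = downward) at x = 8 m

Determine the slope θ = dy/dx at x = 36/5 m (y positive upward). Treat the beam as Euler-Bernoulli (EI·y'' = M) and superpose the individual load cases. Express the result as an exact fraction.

θ(36/5) = 5072/1953125 rad

Load 1 — uniform load w=15 kN/m over full span:
  θ_1 = -wx(L-x)(L-2x)/(12EI) = -15·(36/5)·(12-(36/5))·(12-2·(36/5))/(12·50000) = 162/78125 rad
Load 2 — triangular load w₀=9 kN/m (0→w₀ over full span):
  θ_2 = -w₀(2x(L-x)(L-2x)(x+2L)+x²(L-x)²)/(120LEI) = -9·(2·(36/5)·(12-(36/5))·(12-2·(36/5))·((36/5)+2·12)+(36/5)²·(12-(36/5))²)/(120·12·50000) = 972/1953125 rad
Load 3 — point force P=4 kN at a=8 m (b=L-a=4):
  θ_3 = -Pb²x(2aL-(3a+b)x)/(2L³EI)  [x≤a] = -4·4²·(36/5)·(2·8·12-(3·8+4)·(36/5))/(2·12³·50000) = 2/78125 rad
Superposition: θ = Σ θ_i = 5072/1953125 rad ≈ 0.002597 rad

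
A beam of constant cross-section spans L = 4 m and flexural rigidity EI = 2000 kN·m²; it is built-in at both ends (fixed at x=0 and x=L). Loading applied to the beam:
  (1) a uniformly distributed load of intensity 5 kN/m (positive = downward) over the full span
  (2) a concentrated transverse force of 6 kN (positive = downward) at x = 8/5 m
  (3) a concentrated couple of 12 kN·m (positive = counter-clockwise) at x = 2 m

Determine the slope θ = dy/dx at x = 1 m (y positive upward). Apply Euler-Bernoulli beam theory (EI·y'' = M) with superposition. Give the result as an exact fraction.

Load 1 — uniform load w=5 kN/m over full span:
  θ_1 = -wx(L-x)(L-2x)/(12EI) = -5·1·(4-1)·(4-2·1)/(12·2000) = -1/800 rad
Load 2 — point force P=6 kN at a=8/5 m (b=L-a=12/5):
  θ_2 = -Pb²x(2aL-(3a+b)x)/(2L³EI)  [x≤a] = -6·(12/5)²·1·(2·(8/5)·4-(3·(8/5)+(12/5))·1)/(2·4³·2000) = -189/250000 rad
Load 3 — applied couple M₀=12 kN·m at a=2 m (b=L-a=2):
  θ_3 = (R_Ax²/2 - M_Ax)/EI  [x≤a] with R_A=9/2, M_A=3 = ((9/2)·1²/2 - 3·1)/2000 = -3/8000 rad
Superposition: θ = Σ θ_i = -2381/1000000 rad ≈ -0.002381 rad

θ(1) = -2381/1000000 rad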